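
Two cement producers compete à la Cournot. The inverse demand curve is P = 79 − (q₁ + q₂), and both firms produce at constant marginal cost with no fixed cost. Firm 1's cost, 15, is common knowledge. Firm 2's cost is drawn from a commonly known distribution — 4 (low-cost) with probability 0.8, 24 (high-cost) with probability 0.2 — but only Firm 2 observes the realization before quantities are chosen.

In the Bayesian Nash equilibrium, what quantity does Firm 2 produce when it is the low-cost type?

28

Each type of Firm 2 best-responds to q₁; Firm 1 best-responds to the expected q₂ over Firm 2's types.
Firm 2 with cost c maximizes (79 − (q₁+q₂) − c)·q₂, giving q₂(c) = (79 − c − q₁)/2.
E[c₂] = 0.8·4 + 0.2·24 = 8
Firm 1's FOC against E[q₂] yields q₁ = (79 − 2·15 + E[c₂])/3 = (79 − 30 + 8)/3 = 19.
q₂(low-cost) = (79 − 4 − 19)/2 = 28.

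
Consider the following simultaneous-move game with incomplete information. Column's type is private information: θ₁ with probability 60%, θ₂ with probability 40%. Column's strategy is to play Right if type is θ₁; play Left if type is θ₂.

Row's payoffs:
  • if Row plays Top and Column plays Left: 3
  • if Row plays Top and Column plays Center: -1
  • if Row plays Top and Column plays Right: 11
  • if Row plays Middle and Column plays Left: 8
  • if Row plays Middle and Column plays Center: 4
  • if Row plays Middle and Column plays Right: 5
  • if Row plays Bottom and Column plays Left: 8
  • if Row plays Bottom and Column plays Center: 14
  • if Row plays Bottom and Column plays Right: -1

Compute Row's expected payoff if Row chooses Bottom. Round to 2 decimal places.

E[Bottom] = 0.6·(-1) + 0.4·8 = (-0.6) + 3.2 = 2.6

2.60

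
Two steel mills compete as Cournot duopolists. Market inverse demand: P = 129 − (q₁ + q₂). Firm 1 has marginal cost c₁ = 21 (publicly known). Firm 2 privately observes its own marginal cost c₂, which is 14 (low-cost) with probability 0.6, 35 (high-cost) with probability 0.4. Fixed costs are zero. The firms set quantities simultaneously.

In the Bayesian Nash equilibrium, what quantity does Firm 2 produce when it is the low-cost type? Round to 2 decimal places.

39.27

Type-c best response for Firm 2: q₂(c) = (129 − c)/2 − q₁/2.
Firm 1 maximizes expected profit; its first-order condition is 129 − 2q₁ − E[q₂] − 21 = 0.
Substituting E[q₂] and solving: E[c₂] = 22.4, so q₁ = (129 − 2·21 + 22.4)/3 = 36.4667.
q₂(low-cost) = (129 − 14 − 36.4667)/2 = 39.2667.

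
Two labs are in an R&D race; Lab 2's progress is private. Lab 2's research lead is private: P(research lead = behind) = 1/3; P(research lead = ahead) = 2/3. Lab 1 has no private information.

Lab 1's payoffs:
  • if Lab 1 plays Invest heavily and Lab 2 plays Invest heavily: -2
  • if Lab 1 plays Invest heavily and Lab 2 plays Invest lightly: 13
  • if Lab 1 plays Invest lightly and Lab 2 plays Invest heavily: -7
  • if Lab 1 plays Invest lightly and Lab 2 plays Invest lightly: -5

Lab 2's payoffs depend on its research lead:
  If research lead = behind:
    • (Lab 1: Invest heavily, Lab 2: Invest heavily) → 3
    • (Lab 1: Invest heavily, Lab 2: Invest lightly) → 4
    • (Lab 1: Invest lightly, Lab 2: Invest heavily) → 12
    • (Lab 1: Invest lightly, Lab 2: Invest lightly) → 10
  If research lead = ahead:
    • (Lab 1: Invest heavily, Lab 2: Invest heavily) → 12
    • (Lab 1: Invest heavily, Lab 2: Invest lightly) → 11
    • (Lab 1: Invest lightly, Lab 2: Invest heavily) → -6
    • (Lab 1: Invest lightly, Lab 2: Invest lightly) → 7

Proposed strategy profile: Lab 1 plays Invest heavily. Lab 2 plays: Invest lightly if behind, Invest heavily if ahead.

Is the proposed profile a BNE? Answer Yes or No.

Yes

A profile is a BNE iff every type of every player is best-responding given beliefs about the other side.
Lab 1 plays Invest heavily: E[Invest heavily] = 1/3·(13) + 2/3·(-2) = 3; E[Invest lightly] = -19/3. Best-responding. ✓
Lab 2 (research lead behind), facing Invest heavily: Invest heavily gives 3, Invest lightly gives 4. Proposed Invest lightly is best. ✓
Lab 2 (research lead ahead), facing Invest heavily: Invest heavily gives 12, Invest lightly gives 11. Proposed Invest heavily is best. ✓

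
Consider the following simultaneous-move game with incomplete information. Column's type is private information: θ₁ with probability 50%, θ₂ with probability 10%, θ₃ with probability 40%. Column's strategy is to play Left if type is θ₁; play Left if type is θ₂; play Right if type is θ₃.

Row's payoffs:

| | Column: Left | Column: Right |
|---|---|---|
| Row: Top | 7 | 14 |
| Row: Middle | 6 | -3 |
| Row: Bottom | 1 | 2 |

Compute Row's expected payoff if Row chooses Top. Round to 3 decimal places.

9.800

E[Top] = 0.5·7 + 0.1·7 + 0.4·14 = 3.5 + 0.7 + 5.6 = 9.8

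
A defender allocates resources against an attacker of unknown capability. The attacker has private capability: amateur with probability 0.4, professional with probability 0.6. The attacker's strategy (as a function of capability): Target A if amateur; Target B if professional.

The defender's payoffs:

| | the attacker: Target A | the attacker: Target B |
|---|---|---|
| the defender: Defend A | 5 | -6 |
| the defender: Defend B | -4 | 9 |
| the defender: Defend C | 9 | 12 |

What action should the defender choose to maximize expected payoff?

Defend C

E[Defend A] = 0.4·(5) + 0.6·(-6) = -1.6
E[Defend B] = 0.4·(-4) + 0.6·(9) = 3.8
E[Defend C] = 0.4·(9) + 0.6·(12) = 10.8
Best response: Defend C (10.8 is the largest).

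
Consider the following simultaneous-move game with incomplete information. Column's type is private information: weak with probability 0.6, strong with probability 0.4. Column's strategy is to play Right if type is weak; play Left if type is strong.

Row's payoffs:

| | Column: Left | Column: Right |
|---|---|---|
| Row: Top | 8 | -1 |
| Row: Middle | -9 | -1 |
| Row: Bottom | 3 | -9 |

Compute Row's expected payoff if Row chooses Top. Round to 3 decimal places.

E[Top] = 0.6·(-1) + 0.4·8 = (-0.6) + 3.2 = 2.6

2.600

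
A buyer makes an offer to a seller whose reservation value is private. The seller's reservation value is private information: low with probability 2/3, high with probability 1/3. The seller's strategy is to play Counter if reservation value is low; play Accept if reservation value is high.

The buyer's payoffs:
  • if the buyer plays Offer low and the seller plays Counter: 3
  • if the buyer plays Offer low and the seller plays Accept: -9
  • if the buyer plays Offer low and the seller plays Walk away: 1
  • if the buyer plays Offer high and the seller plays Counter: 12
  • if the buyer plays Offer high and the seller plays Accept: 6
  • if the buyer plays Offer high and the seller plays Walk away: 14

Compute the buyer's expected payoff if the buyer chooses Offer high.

10

Take the expectation over the seller's reservation value, weighting each type's action by its prior probability.
E[Offer high] = 2/3·12 + 1/3·6 = 8 + 2 = 10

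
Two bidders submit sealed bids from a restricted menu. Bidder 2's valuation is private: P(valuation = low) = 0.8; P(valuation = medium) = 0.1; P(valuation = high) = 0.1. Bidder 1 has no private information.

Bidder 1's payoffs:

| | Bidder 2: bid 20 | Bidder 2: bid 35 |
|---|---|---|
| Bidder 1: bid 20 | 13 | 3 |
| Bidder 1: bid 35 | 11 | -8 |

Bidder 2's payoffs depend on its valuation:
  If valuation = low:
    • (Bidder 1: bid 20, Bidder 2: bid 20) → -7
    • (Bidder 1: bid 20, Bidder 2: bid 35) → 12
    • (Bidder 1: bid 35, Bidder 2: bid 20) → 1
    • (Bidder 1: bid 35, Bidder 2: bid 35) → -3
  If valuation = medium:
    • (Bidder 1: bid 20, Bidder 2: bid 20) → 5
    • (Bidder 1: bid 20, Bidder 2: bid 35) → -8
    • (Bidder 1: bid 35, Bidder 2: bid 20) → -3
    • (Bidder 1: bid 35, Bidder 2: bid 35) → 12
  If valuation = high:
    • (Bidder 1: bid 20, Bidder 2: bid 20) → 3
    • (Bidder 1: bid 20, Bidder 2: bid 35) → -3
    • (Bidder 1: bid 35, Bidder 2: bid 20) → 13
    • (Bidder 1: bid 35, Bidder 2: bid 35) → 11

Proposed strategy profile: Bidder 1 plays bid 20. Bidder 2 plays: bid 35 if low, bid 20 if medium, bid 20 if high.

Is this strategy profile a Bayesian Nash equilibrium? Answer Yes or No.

Bidder 1 plays bid 20: E[bid 20] = 0.8·(3) + 0.1·(13) + 0.1·(13) = 5; E[bid 35] = -4.2. Best-responding. ✓
Bidder 2 (valuation low), facing bid 20: bid 20 gives -7, bid 35 gives 12. Proposed bid 35 is best. ✓
Bidder 2 (valuation medium), facing bid 20: bid 20 gives 5, bid 35 gives -8. Proposed bid 20 is best. ✓
Bidder 2 (valuation high), facing bid 20: bid 20 gives 3, bid 35 gives -3. Proposed bid 20 is best. ✓

Yes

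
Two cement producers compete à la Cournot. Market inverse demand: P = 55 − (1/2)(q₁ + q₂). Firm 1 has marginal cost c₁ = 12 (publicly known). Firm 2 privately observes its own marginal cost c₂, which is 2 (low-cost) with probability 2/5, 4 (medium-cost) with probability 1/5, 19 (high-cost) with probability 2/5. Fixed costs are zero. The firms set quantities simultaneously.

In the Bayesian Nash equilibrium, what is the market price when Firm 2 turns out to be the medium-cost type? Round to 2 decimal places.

Type-c best response for Firm 2: q₂(c) = (55 − c) − q₁/2.
Firm 1 maximizes expected profit; its first-order condition is 55 − q₁ − (1/2)E[q₂] − 12 = 0.
Substituting E[q₂] and solving: E[c₂] = 9.2, so q₁ = (55 − 2·12 + 9.2)/(3/2) = 26.8.
q₂(medium-cost) = 37.6, so P = 55 − (1/2)·(26.8 + 37.6) = 22.8.

22.80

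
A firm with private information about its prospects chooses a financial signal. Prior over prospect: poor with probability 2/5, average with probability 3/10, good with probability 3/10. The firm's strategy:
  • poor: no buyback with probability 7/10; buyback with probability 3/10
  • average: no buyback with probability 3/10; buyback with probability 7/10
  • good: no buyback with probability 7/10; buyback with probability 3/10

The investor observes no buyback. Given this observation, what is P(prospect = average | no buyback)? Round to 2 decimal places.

P(no buyback) = (2/5)·(7/10) + (3/10)·(3/10) + (3/10)·(7/10) = 29/50
P(average | no buyback) = ((3/10)·(3/10)) / (29/50) = (9/100) / (29/50) = 9/58

0.16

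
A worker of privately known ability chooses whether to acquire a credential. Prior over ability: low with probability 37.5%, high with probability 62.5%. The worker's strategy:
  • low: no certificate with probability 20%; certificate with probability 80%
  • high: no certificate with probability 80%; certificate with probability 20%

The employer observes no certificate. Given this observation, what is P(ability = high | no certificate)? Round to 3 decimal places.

Apply Bayes' rule using the sender's strategy as the likelihood.
P(no certificate) = 0.375·0.2 + 0.625·0.8 = 0.575
P(high | no certificate) = (0.625·0.8) / 0.575 = 0.5 / 0.575 = 0.869565

0.870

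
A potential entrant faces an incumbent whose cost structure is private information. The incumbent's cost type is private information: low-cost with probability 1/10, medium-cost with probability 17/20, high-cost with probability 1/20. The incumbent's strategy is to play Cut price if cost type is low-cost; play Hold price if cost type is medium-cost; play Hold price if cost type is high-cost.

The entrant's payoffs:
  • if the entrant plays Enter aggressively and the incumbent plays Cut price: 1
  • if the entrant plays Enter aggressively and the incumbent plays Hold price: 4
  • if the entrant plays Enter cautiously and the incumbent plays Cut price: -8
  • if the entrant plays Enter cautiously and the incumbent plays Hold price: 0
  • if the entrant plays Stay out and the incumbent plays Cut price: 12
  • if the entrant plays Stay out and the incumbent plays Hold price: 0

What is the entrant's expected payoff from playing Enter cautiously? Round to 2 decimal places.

-0.80

E[Enter cautiously] = 1/10·(-8) + 17/20·0 + 1/20·0 = (-4/5) + 0 + 0 = -4/5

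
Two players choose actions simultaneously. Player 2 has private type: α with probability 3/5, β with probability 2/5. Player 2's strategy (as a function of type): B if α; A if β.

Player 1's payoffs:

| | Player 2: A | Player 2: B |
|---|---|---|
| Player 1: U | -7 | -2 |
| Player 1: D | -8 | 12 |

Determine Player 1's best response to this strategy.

Compute Player 1's expected payoff for each action, taking the expectation over Player 2's type.
E[U] = 3/5·(-2) + 2/5·(-7) = -4
E[D] = 3/5·(12) + 2/5·(-8) = 4
Best response: D (4 is the largest).

D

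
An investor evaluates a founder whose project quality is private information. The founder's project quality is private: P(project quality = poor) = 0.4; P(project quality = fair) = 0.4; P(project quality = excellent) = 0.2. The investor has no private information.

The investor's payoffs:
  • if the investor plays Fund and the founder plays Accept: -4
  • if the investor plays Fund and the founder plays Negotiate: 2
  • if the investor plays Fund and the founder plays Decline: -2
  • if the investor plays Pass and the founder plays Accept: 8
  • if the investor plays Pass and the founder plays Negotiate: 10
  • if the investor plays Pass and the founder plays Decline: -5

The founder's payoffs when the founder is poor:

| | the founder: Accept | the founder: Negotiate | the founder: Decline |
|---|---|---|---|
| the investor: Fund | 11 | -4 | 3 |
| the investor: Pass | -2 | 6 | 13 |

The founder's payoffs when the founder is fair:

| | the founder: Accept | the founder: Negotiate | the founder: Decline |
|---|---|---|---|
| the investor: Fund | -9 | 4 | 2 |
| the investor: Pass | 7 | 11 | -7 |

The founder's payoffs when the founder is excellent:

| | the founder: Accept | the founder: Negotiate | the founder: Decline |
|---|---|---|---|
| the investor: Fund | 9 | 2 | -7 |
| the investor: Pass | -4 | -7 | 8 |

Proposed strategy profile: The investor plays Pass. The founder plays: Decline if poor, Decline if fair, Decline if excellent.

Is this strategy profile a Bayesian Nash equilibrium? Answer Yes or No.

No

The investor plays Pass: E[Pass] = 0.4·(-5) + 0.4·(-5) + 0.2·(-5) = -5; E[Fund] = -2. Not best-responding. ✗
The founder (project quality poor), facing Pass: Accept gives -2, Negotiate gives 6, Decline gives 13. Proposed Decline is best. ✓
The founder (project quality fair), facing Pass: Accept gives 7, Negotiate gives 11, Decline gives -7. Proposed Decline is not best — profitable deviation exists. ✗
The founder (project quality excellent), facing Pass: Accept gives -4, Negotiate gives -7, Decline gives 8. Proposed Decline is best. ✓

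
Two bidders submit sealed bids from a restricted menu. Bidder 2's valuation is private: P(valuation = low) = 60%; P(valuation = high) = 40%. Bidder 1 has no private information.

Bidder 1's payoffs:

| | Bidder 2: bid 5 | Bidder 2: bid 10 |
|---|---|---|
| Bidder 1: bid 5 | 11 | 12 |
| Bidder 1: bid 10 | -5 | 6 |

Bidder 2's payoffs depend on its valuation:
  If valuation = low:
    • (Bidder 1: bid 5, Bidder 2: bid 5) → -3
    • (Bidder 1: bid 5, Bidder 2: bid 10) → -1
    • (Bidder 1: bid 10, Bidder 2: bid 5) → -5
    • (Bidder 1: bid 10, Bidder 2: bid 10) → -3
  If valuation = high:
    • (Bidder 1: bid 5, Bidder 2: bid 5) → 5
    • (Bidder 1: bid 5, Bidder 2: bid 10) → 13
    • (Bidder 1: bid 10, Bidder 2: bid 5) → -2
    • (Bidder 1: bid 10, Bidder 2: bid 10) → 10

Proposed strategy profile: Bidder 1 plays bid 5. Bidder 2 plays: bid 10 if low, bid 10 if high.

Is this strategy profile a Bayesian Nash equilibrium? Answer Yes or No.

Yes

Bidder 1 plays bid 5: E[bid 5] = 0.6·(12) + 0.4·(12) = 12; E[bid 10] = 6. Best-responding. ✓
Bidder 2 (valuation low), facing bid 5: bid 5 gives -3, bid 10 gives -1. Proposed bid 10 is best. ✓
Bidder 2 (valuation high), facing bid 5: bid 5 gives 5, bid 10 gives 13. Proposed bid 10 is best. ✓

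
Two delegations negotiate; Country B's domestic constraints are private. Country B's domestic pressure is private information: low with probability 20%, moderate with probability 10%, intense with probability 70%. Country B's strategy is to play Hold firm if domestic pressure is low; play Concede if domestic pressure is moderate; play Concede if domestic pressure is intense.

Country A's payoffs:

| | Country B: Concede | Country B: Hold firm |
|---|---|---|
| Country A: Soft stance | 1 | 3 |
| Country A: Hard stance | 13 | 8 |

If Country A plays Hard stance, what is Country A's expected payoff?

E[Hard stance] = 0.2·8 + 0.1·13 + 0.7·13 = 1.6 + 1.3 + 9.1 = 12

12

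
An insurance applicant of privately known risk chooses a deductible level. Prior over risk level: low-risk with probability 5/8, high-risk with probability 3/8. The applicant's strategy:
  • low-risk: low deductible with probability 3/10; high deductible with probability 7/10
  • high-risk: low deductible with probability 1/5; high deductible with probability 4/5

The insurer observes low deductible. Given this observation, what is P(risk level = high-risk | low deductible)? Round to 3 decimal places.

Apply Bayes' rule using the sender's strategy as the likelihood.
P(low deductible) = (5/8)·(3/10) + (3/8)·(1/5) = 21/80
P(high-risk | low deductible) = ((3/8)·(1/5)) / (21/80) = (3/40) / (21/80) = 2/7

0.286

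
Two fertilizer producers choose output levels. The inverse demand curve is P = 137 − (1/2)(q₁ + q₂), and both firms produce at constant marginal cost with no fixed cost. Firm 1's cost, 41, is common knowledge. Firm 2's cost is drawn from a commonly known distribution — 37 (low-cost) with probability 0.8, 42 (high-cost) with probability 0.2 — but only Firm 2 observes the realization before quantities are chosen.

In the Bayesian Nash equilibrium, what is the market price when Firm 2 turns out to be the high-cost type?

Type-c best response for Firm 2: q₂(c) = (137 − c) − q₁/2.
Firm 1 maximizes expected profit; its first-order condition is 137 − q₁ − (1/2)E[q₂] − 41 = 0.
Substituting E[q₂] and solving: E[c₂] = 38, so q₁ = (137 − 2·41 + 38)/(3/2) = 62.
q₂(high-cost) = 64, so P = 137 − (1/2)·(62 + 64) = 74.

74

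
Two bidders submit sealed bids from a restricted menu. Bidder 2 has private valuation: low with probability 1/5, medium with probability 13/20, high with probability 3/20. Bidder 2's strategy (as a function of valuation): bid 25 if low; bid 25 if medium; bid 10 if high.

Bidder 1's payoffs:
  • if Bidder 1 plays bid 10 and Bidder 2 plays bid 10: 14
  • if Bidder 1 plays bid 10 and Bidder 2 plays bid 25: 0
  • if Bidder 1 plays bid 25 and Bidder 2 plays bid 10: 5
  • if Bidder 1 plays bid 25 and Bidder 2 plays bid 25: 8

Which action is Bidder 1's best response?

bid 25

Compute Bidder 1's expected payoff for each action, taking the expectation over Bidder 2's type.
E[bid 10] = 1/5·(0) + 13/20·(0) + 3/20·(14) = 21/10
E[bid 25] = 1/5·(8) + 13/20·(8) + 3/20·(5) = 151/20
Best response: bid 25 (151/20 is the largest).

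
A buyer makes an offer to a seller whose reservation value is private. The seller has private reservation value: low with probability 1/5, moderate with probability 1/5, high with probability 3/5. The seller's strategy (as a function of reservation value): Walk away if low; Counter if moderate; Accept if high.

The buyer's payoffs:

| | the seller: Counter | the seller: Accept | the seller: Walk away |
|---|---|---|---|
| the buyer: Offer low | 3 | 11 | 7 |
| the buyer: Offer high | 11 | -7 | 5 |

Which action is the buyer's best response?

E[Offer low] = 1/5·(7) + 1/5·(3) + 3/5·(11) = 43/5
E[Offer high] = 1/5·(5) + 1/5·(11) + 3/5·(-7) = -1
Best response: Offer low (43/5 is the largest).

Offer low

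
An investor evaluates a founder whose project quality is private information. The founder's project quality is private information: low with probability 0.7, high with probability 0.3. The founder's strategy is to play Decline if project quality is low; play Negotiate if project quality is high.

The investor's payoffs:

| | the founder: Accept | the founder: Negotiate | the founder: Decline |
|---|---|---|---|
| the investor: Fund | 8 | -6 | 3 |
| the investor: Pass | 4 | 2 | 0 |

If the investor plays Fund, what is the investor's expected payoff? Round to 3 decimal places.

0.300

E[Fund] = 0.7·3 + 0.3·(-6) = 2.1 + (-1.8) = 0.3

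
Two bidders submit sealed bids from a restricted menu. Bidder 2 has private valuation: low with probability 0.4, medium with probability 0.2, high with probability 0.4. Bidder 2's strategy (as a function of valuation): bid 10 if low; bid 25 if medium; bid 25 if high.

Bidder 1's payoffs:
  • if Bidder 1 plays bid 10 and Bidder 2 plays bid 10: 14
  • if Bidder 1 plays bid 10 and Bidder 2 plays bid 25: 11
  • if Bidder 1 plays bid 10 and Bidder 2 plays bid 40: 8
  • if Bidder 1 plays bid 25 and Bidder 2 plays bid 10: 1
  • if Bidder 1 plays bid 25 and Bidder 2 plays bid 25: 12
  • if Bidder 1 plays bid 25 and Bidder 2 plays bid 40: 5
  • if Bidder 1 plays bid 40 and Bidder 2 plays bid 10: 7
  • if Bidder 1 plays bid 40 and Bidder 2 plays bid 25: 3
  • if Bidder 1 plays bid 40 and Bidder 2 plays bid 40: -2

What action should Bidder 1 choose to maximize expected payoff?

bid 10

Compute Bidder 1's expected payoff for each action, taking the expectation over Bidder 2's type.
E[bid 10] = 0.4·(14) + 0.2·(11) + 0.4·(11) = 12.2
E[bid 25] = 0.4·(1) + 0.2·(12) + 0.4·(12) = 7.6
E[bid 40] = 0.4·(7) + 0.2·(3) + 0.4·(3) = 4.6
Best response: bid 10 (12.2 is the largest).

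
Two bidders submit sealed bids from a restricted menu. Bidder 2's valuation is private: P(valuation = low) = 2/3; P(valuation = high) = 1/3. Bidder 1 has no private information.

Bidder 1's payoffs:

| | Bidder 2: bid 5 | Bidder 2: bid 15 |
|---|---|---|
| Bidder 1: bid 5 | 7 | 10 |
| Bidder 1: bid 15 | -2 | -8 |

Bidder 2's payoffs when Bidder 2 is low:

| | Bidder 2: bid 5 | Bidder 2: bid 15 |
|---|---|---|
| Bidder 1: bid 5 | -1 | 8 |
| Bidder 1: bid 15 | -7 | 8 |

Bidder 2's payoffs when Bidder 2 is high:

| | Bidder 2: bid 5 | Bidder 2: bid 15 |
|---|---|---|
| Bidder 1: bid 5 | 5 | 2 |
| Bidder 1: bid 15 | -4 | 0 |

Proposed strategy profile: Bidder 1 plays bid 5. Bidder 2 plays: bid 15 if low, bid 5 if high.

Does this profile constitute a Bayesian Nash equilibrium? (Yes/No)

Yes

A profile is a BNE iff every type of every player is best-responding given beliefs about the other side.
Bidder 1 plays bid 5: E[bid 5] = 2/3·(10) + 1/3·(7) = 9; E[bid 15] = -6. Best-responding. ✓
Bidder 2 (valuation low), facing bid 5: bid 5 gives -1, bid 15 gives 8. Proposed bid 15 is best. ✓
Bidder 2 (valuation high), facing bid 5: bid 5 gives 5, bid 15 gives 2. Proposed bid 5 is best. ✓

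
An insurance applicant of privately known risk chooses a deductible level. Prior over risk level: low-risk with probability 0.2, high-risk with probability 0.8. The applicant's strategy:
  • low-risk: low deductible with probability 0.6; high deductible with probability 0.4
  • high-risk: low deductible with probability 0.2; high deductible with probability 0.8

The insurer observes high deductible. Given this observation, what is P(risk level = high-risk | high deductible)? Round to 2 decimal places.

0.89

P(high deductible) = 0.2·0.4 + 0.8·0.8 = 0.72
P(high-risk | high deductible) = (0.8·0.8) / 0.72 = 0.64 / 0.72 = 0.888889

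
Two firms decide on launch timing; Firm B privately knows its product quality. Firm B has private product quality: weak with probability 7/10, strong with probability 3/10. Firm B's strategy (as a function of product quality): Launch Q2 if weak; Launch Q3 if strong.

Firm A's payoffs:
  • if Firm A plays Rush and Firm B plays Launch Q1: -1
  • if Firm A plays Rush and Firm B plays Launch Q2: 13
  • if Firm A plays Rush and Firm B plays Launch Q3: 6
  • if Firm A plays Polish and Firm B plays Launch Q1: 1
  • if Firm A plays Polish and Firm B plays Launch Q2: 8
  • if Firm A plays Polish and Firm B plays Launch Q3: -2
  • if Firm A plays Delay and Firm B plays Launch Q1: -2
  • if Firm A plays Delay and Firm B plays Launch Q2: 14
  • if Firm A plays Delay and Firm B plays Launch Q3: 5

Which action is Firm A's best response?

Delay

E[Rush] = 7/10·(13) + 3/10·(6) = 109/10
E[Polish] = 7/10·(8) + 3/10·(-2) = 5
E[Delay] = 7/10·(14) + 3/10·(5) = 113/10
Best response: Delay (113/10 is the largest).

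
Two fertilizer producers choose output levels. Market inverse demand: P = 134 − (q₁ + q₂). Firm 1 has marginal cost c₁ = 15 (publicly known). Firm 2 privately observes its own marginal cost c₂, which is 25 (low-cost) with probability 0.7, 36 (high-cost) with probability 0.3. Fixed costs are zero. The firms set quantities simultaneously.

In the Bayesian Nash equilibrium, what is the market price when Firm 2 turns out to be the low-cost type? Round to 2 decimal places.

Type-c best response for Firm 2: q₂(c) = (134 − c)/2 − q₁/2.
Firm 1 maximizes expected profit; its first-order condition is 134 − 2q₁ − E[q₂] − 15 = 0.
Substituting E[q₂] and solving: E[c₂] = 28.3, so q₁ = (134 − 2·15 + 28.3)/3 = 44.1.
q₂(low-cost) = 32.45, so P = 134 − (44.1 + 32.45) = 57.45.

57.45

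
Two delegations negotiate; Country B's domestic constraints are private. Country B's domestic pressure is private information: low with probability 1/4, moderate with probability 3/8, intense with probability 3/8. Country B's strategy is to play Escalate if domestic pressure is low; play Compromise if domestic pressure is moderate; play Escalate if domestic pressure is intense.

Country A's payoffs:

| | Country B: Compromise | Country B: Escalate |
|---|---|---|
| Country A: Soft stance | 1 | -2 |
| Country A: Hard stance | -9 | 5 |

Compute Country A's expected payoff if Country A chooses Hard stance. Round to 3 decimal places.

E[Hard stance] = 1/4·5 + 3/8·(-9) + 3/8·5 = 5/4 + (-27/8) + 15/8 = -1/4

-0.250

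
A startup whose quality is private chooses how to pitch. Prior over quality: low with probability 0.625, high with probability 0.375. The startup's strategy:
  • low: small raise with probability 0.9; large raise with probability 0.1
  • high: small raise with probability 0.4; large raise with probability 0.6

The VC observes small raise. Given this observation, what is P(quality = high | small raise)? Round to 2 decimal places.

0.21

P(small raise) = 0.625·0.9 + 0.375·0.4 = 0.7125
P(high | small raise) = (0.375·0.4) / 0.7125 = 0.15 / 0.7125 = 0.210526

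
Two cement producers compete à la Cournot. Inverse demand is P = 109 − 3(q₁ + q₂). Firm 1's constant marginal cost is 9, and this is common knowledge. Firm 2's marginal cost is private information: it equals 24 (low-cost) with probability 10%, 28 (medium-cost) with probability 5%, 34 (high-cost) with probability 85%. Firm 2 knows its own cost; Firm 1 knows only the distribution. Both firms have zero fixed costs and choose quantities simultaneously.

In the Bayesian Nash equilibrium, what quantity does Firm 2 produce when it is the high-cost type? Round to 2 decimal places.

Type-c best response for Firm 2: q₂(c) = (109 − c)/6 − q₁/2.
Firm 1 maximizes expected profit; its first-order condition is 109 − 6q₁ − 3E[q₂] − 9 = 0.
Substituting E[q₂] and solving: E[c₂] = 32.7, so q₁ = (109 − 2·9 + 32.7)/9 = 13.7444.
q₂(high-cost) = (109 − 34 − 3·13.7444)/6 = 5.62778.

5.63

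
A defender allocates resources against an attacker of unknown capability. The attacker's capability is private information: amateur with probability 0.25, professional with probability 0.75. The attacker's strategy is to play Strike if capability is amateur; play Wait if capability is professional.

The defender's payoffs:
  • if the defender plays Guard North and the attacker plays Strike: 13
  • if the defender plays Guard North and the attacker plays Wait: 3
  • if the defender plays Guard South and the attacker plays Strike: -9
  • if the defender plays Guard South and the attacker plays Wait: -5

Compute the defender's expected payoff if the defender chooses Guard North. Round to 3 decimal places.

5.500

Take the expectation over the attacker's capability, weighting each type's action by its prior probability.
E[Guard North] = 0.25·13 + 0.75·3 = 3.25 + 2.25 = 5.5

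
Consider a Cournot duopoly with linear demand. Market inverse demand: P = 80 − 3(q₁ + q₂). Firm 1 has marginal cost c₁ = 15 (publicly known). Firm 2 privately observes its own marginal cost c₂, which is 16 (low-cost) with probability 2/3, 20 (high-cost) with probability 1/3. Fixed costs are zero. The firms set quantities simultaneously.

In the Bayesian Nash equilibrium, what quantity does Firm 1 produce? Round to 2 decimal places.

7.48

Each type of Firm 2 best-responds to q₁; Firm 1 best-responds to the expected q₂ over Firm 2's types.
Firm 2 with cost c maximizes (80 − 3(q₁+q₂) − c)·q₂, giving q₂(c) = (80 − c − 3q₁)/6.
E[c₂] = 2/3·16 + 1/3·20 = 17.3333
Firm 1's FOC against E[q₂] yields q₁ = (80 − 2·15 + E[c₂])/9 = (80 − 30 + 17.3333)/9 = 7.48148.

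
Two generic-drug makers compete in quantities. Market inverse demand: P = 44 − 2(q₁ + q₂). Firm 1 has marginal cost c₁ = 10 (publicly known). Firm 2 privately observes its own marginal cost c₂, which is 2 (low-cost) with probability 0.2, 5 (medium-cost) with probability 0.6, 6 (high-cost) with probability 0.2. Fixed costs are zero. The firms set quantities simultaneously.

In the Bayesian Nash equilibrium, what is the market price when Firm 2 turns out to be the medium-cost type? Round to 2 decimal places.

Type-c best response for Firm 2: q₂(c) = (44 − c)/4 − q₁/2.
Firm 1 maximizes expected profit; its first-order condition is 44 − 4q₁ − 2E[q₂] − 10 = 0.
Substituting E[q₂] and solving: E[c₂] = 4.6, so q₁ = (44 − 2·10 + 4.6)/6 = 4.76667.
q₂(medium-cost) = 7.36667, so P = 44 − 2·(4.76667 + 7.36667) = 19.7333.

19.73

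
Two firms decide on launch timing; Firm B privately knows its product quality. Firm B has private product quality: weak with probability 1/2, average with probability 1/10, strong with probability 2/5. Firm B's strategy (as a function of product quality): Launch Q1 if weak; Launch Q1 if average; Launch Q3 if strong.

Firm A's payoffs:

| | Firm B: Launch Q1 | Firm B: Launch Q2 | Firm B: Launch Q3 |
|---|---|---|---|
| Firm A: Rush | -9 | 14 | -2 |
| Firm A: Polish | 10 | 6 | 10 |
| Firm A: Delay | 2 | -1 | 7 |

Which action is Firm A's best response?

E[Rush] = 1/2·(-9) + 1/10·(-9) + 2/5·(-2) = -31/5
E[Polish] = 1/2·(10) + 1/10·(10) + 2/5·(10) = 10
E[Delay] = 1/2·(2) + 1/10·(2) + 2/5·(7) = 4
Best response: Polish (10 is the largest).

Polish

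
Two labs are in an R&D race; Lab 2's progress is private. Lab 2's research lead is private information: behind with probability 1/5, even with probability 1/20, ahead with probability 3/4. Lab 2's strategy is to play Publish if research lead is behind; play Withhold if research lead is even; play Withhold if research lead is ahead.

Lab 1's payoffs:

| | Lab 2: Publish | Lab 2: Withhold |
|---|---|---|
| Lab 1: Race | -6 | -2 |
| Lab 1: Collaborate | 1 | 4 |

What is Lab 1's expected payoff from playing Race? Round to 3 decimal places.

Take the expectation over Lab 2's research lead, weighting each type's action by its prior probability.
E[Race] = 1/5·(-6) + 1/20·(-2) + 3/4·(-2) = (-6/5) + (-1/10) + (-3/2) = -14/5

-2.800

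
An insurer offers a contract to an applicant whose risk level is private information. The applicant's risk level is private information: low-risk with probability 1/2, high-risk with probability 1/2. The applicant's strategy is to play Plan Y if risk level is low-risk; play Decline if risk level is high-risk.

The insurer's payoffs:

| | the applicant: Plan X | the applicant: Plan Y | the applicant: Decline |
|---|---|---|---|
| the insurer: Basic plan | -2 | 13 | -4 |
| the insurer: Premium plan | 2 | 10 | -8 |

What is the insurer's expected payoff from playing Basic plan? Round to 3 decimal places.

E[Basic plan] = 1/2·13 + 1/2·(-4) = 13/2 + (-2) = 9/2

4.500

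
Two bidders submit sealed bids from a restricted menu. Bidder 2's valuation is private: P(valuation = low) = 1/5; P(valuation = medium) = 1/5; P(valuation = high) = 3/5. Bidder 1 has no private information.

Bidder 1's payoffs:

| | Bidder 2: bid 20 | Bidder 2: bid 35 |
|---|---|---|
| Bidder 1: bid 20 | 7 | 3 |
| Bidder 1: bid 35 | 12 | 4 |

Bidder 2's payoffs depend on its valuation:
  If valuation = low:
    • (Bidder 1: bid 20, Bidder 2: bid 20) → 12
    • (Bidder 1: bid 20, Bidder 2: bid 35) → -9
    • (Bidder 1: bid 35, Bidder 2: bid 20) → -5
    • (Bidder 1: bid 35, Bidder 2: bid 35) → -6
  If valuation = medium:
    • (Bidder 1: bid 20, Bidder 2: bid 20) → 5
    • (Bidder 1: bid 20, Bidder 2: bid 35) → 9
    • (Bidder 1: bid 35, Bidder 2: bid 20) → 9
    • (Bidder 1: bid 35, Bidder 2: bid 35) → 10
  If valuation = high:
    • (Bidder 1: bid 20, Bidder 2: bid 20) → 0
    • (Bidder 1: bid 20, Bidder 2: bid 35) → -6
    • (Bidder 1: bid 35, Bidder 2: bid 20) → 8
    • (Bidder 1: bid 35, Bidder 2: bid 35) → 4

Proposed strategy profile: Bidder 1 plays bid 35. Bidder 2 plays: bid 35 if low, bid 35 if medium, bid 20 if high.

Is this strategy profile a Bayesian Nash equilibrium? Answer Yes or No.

No

Bidder 1 plays bid 35: E[bid 35] = 1/5·(4) + 1/5·(4) + 3/5·(12) = 44/5; E[bid 20] = 27/5. Best-responding. ✓
Bidder 2 (valuation low), facing bid 35: bid 20 gives -5, bid 35 gives -6. Proposed bid 35 is not best — profitable deviation exists. ✗
Bidder 2 (valuation medium), facing bid 35: bid 20 gives 9, bid 35 gives 10. Proposed bid 35 is best. ✓
Bidder 2 (valuation high), facing bid 35: bid 20 gives 8, bid 35 gives 4. Proposed bid 20 is best. ✓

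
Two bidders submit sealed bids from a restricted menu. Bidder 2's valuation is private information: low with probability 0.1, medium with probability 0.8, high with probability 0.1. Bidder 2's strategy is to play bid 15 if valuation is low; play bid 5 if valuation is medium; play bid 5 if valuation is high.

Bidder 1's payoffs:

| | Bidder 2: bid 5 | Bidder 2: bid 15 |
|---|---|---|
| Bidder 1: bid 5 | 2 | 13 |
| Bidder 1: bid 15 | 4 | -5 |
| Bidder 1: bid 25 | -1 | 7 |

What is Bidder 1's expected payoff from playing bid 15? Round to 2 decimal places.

3.10

Take the expectation over Bidder 2's valuation, weighting each type's action by its prior probability.
E[bid 15] = 0.1·(-5) + 0.8·4 + 0.1·4 = (-0.5) + 3.2 + 0.4 = 3.1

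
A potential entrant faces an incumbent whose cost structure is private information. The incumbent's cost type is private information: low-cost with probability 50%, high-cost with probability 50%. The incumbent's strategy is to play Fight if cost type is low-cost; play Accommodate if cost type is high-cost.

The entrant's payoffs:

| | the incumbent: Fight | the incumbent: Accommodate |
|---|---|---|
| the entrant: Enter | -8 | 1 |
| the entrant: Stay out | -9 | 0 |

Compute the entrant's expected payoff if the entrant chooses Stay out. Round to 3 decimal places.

E[Stay out] = 0.5·(-9) + 0.5·0 = (-4.5) + 0 = -4.5

-4.500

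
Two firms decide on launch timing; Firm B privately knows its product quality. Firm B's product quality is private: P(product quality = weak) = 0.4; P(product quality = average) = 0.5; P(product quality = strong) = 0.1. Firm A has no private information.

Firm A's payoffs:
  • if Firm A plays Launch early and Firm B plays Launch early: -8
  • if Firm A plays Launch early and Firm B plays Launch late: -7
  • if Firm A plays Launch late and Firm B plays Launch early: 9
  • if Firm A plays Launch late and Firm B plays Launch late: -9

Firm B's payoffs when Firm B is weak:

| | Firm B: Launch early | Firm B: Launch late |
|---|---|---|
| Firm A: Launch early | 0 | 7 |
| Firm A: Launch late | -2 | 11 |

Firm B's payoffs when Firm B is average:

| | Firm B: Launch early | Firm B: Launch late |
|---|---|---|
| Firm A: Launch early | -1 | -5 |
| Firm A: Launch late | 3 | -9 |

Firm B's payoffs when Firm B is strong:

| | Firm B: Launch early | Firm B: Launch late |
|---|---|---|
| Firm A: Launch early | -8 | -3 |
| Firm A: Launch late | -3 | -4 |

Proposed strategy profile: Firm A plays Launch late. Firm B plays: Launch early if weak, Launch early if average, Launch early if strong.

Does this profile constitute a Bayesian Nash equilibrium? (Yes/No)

A profile is a BNE iff every type of every player is best-responding given beliefs about the other side.
Firm A plays Launch late: E[Launch late] = 0.4·(9) + 0.5·(9) + 0.1·(9) = 9; E[Launch early] = -8. Best-responding. ✓
Firm B (product quality weak), facing Launch late: Launch early gives -2, Launch late gives 11. Proposed Launch early is not best — profitable deviation exists. ✗
Firm B (product quality average), facing Launch late: Launch early gives 3, Launch late gives -9. Proposed Launch early is best. ✓
Firm B (product quality strong), facing Launch late: Launch early gives -3, Launch late gives -4. Proposed Launch early is best. ✓

No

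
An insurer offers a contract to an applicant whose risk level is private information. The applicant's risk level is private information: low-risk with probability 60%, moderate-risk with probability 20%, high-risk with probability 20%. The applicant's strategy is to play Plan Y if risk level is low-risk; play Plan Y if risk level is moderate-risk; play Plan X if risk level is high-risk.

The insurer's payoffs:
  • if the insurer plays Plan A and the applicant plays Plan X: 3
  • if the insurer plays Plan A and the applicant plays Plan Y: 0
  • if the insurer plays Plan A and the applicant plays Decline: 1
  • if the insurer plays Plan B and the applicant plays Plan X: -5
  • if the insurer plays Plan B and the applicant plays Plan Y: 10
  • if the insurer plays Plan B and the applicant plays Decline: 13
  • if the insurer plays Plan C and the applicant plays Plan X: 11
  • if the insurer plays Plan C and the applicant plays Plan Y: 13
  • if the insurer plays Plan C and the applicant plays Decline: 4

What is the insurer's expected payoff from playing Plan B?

7

E[Plan B] = 0.6·10 + 0.2·10 + 0.2·(-5) = 6 + 2 + (-1) = 7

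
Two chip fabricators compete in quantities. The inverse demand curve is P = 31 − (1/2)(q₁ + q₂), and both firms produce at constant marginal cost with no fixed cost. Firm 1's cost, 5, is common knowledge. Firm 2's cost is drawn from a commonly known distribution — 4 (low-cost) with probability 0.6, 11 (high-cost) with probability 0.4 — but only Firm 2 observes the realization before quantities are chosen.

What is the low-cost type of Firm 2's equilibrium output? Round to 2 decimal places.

Type-c best response for Firm 2: q₂(c) = (31 − c) − q₁/2.
Firm 1 maximizes expected profit; its first-order condition is 31 − q₁ − (1/2)E[q₂] − 5 = 0.
Substituting E[q₂] and solving: E[c₂] = 6.8, so q₁ = (31 − 2·5 + 6.8)/(3/2) = 18.5333.
q₂(low-cost) = (31 − 4 − (1/2)·18.5333) = 17.7333.

17.73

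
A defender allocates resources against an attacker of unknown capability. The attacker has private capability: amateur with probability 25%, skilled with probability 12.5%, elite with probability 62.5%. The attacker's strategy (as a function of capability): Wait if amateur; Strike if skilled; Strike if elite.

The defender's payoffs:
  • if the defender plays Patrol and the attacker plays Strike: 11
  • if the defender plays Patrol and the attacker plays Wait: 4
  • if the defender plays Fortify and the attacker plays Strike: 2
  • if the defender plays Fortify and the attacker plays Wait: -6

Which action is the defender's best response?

E[Patrol] = 0.25·(4) + 0.125·(11) + 0.625·(11) = 9.25
E[Fortify] = 0.25·(-6) + 0.125·(2) + 0.625·(2) = 0
Best response: Patrol (9.25 is the largest).

Patrol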